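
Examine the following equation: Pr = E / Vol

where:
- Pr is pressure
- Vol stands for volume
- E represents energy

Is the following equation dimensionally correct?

Yes

Pr (pressure) has dimensions [L^-1 M T^-2].
Vol (volume) has dimensions [L^3].
E (energy) has dimensions [L^2 M T^-2].

Left side: [L^-1 M T^-2]
Right side: [L^-1 M T^-2]

Both sides have the same dimensions, so the equation is dimensionally consistent.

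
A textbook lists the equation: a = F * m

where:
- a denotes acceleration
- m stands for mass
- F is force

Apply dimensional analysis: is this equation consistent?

No

a (acceleration) has dimensions [L T^-2].
m (mass) has dimensions [M].
F (force) has dimensions [L M T^-2].

Left side: [L T^-2]
Right side: [L M^2 T^-2]

The two sides have different dimensions, so the equation is NOT dimensionally consistent.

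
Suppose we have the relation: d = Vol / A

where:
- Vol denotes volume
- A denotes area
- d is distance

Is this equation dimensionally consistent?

Yes

Vol (volume) has dimensions [L^3].
A (area) has dimensions [L^2].
d (distance) has dimensions [L].

Left side: [L]
Right side: [L]

Both sides have the same dimensions, so the equation is dimensionally consistent.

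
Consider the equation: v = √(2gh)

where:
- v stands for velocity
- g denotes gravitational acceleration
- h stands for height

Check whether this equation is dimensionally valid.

Yes

v (velocity) has dimensions [L T^-1].
g (gravitational acceleration) has dimensions [L T^-2].
h (height) has dimensions [L].

Left side: [L T^-1]
Right side: [L T^-1]

Both sides have the same dimensions, so the equation is dimensionally consistent.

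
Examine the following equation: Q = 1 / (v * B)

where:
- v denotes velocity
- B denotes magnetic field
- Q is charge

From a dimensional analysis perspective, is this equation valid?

No

v (velocity) has dimensions [L T^-1].
B (magnetic field) has dimensions [I^-1 M T^-2].
Q (charge) has dimensions [I T].

Left side: [I T]
Right side: [I L^-1 M^-1 T^3]

The two sides have different dimensions, so the equation is NOT dimensionally consistent.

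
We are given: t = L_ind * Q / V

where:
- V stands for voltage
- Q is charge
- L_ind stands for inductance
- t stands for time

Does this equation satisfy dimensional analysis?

No

V (voltage) has dimensions [I^-1 L^2 M T^-3].
Q (charge) has dimensions [I T].
L_ind (inductance) has dimensions [I^-2 L^2 M T^-2].
t (time) has dimensions [T].

Left side: [T]
Right side: [T^2]

The two sides have different dimensions, so the equation is NOT dimensionally consistent.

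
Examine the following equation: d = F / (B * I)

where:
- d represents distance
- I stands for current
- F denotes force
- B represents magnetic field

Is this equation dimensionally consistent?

Yes

d (distance) has dimensions [L].
I (current) has dimensions [I].
F (force) has dimensions [L M T^-2].
B (magnetic field) has dimensions [I^-1 M T^-2].

Left side: [L]
Right side: [L]

Both sides have the same dimensions, so the equation is dimensionally consistent.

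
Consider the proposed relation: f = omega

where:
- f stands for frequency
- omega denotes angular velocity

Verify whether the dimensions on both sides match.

Yes

f (frequency) has dimensions [T^-1].
omega (angular velocity) has dimensions [T^-1].

Left side: [T^-1]
Right side: [T^-1]

Both sides have the same dimensions, so the equation is dimensionally consistent.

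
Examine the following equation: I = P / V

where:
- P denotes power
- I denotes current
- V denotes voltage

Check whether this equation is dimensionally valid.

Yes

P (power) has dimensions [L^2 M T^-3].
I (current) has dimensions [I].
V (voltage) has dimensions [I^-1 L^2 M T^-3].

Left side: [I]
Right side: [I]

Both sides have the same dimensions, so the equation is dimensionally consistent.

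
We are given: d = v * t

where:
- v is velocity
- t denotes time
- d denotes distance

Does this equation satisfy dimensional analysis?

Yes

v (velocity) has dimensions [L T^-1].
t (time) has dimensions [T].
d (distance) has dimensions [L].

Left side: [L]
Right side: [L]

Both sides have the same dimensions, so the equation is dimensionally consistent.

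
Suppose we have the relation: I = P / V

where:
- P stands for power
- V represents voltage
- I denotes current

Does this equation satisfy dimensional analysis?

Yes

P (power) has dimensions [L^2 M T^-3].
V (voltage) has dimensions [I^-1 L^2 M T^-3].
I (current) has dimensions [I].

Left side: [I]
Right side: [I]

Both sides have the same dimensions, so the equation is dimensionally consistent.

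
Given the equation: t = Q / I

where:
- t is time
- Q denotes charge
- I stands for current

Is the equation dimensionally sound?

Yes

t (time) has dimensions [T].
Q (charge) has dimensions [I T].
I (current) has dimensions [I].

Left side: [T]
Right side: [T]

Both sides have the same dimensions, so the equation is dimensionally consistent.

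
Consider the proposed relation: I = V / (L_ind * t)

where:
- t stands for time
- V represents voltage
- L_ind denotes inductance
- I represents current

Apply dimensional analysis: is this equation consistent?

No

t (time) has dimensions [T].
V (voltage) has dimensions [I^-1 L^2 M T^-3].
L_ind (inductance) has dimensions [I^-2 L^2 M T^-2].
I (current) has dimensions [I].

Left side: [I]
Right side: [I T^-2]

The two sides have different dimensions, so the equation is NOT dimensionally consistent.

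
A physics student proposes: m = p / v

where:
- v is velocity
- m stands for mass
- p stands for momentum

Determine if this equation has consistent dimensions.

Yes

v (velocity) has dimensions [L T^-1].
m (mass) has dimensions [M].
p (momentum) has dimensions [L M T^-1].

Left side: [M]
Right side: [M]

Both sides have the same dimensions, so the equation is dimensionally consistent.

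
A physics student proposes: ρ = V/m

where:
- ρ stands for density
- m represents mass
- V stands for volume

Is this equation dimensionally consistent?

No

ρ (density) has dimensions [L^-3 M].
m (mass) has dimensions [M].
V (volume) has dimensions [L^3].

Left side: [L^-3 M]
Right side: [L^3 M^-1]

The two sides have different dimensions, so the equation is NOT dimensionally consistent.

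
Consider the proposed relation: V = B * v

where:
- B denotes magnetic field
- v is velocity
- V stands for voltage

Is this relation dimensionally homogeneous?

No

B (magnetic field) has dimensions [I^-1 M T^-2].
v (velocity) has dimensions [L T^-1].
V (voltage) has dimensions [I^-1 L^2 M T^-3].

Left side: [I^-1 L^2 M T^-3]
Right side: [I^-1 L M T^-3]

The two sides have different dimensions, so the equation is NOT dimensionally consistent.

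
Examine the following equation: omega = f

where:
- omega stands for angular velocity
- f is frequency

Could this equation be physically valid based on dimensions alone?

Yes

omega (angular velocity) has dimensions [T^-1].
f (frequency) has dimensions [T^-1].

Left side: [T^-1]
Right side: [T^-1]

Both sides have the same dimensions, so the equation is dimensionally consistent.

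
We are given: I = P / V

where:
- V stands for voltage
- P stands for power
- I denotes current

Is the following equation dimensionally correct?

Yes

V (voltage) has dimensions [I^-1 L^2 M T^-3].
P (power) has dimensions [L^2 M T^-3].
I (current) has dimensions [I].

Left side: [I]
Right side: [I]

Both sides have the same dimensions, so the equation is dimensionally consistent.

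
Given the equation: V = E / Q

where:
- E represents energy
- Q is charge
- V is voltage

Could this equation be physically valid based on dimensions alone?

Yes

E (energy) has dimensions [L^2 M T^-2].
Q (charge) has dimensions [I T].
V (voltage) has dimensions [I^-1 L^2 M T^-3].

Left side: [I^-1 L^2 M T^-3]
Right side: [I^-1 L^2 M T^-3]

Both sides have the same dimensions, so the equation is dimensionally consistent.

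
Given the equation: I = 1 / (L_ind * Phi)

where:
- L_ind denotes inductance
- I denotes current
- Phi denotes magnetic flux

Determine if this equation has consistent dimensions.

No

L_ind (inductance) has dimensions [I^-2 L^2 M T^-2].
I (current) has dimensions [I].
Phi (magnetic flux) has dimensions [I^-1 L^2 M T^-2].

Left side: [I]
Right side: [I^3 L^-4 M^-2 T^4]

The two sides have different dimensions, so the equation is NOT dimensionally consistent.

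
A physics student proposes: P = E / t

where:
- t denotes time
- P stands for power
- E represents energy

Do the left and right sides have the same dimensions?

Yes

t (time) has dimensions [T].
P (power) has dimensions [L^2 M T^-3].
E (energy) has dimensions [L^2 M T^-2].

Left side: [L^2 M T^-3]
Right side: [L^2 M T^-3]

Both sides have the same dimensions, so the equation is dimensionally consistent.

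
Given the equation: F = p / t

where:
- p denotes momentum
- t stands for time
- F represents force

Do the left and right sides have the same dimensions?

Yes

p (momentum) has dimensions [L M T^-1].
t (time) has dimensions [T].
F (force) has dimensions [L M T^-2].

Left side: [L M T^-2]
Right side: [L M T^-2]

Both sides have the same dimensions, so the equation is dimensionally consistent.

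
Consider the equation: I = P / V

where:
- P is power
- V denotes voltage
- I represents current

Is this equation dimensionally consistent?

Yes

P (power) has dimensions [L^2 M T^-3].
V (voltage) has dimensions [I^-1 L^2 M T^-3].
I (current) has dimensions [I].

Left side: [I]
Right side: [I]

Both sides have the same dimensions, so the equation is dimensionally consistent.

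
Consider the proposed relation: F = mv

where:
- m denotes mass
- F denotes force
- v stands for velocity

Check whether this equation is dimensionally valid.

No

m (mass) has dimensions [M].
F (force) has dimensions [L M T^-2].
v (velocity) has dimensions [L T^-1].

Left side: [L M T^-2]
Right side: [L M T^-1]

The two sides have different dimensions, so the equation is NOT dimensionally consistent.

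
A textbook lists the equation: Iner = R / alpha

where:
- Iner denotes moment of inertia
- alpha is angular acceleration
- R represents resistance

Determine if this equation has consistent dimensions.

No

Iner (moment of inertia) has dimensions [L^2 M].
alpha (angular acceleration) has dimensions [T^-2].
R (resistance) has dimensions [I^-2 L^2 M T^-3].

Left side: [L^2 M]
Right side: [I^-2 L^2 M T^-1]

The two sides have different dimensions, so the equation is NOT dimensionally consistent.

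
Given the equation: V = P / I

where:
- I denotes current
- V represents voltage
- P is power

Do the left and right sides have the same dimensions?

Yes

I (current) has dimensions [I].
V (voltage) has dimensions [I^-1 L^2 M T^-3].
P (power) has dimensions [L^2 M T^-3].

Left side: [I^-1 L^2 M T^-3]
Right side: [I^-1 L^2 M T^-3]

Both sides have the same dimensions, so the equation is dimensionally consistent.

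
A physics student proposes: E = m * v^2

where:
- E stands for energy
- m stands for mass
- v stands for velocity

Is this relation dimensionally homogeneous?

Yes

E (energy) has dimensions [L^2 M T^-2].
m (mass) has dimensions [M].
v (velocity) has dimensions [L T^-1].

Left side: [L^2 M T^-2]
Right side: [L^2 M T^-2]

Both sides have the same dimensions, so the equation is dimensionally consistent.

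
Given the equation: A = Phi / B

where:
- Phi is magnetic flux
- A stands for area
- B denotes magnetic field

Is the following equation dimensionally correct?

Yes

Phi (magnetic flux) has dimensions [I^-1 L^2 M T^-2].
A (area) has dimensions [L^2].
B (magnetic field) has dimensions [I^-1 M T^-2].

Left side: [L^2]
Right side: [L^2]

Both sides have the same dimensions, so the equation is dimensionally consistent.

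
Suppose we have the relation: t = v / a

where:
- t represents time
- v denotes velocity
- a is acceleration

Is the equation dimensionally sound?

Yes

t (time) has dimensions [T].
v (velocity) has dimensions [L T^-1].
a (acceleration) has dimensions [L T^-2].

Left side: [T]
Right side: [T]

Both sides have the same dimensions, so the equation is dimensionally consistent.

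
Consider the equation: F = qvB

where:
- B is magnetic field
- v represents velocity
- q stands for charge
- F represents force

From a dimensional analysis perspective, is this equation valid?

Yes

B (magnetic field) has dimensions [I^-1 M T^-2].
v (velocity) has dimensions [L T^-1].
q (charge) has dimensions [I T].
F (force) has dimensions [L M T^-2].

Left side: [L M T^-2]
Right side: [L M T^-2]

Both sides have the same dimensions, so the equation is dimensionally consistent.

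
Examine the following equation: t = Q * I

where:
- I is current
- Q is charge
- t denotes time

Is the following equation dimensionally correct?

No

I (current) has dimensions [I].
Q (charge) has dimensions [I T].
t (time) has dimensions [T].

Left side: [T]
Right side: [I^2 T]

The two sides have different dimensions, so the equation is NOT dimensionally consistent.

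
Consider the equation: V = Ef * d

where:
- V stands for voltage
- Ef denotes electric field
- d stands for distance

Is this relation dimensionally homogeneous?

Yes

V (voltage) has dimensions [I^-1 L^2 M T^-3].
Ef (electric field) has dimensions [I^-1 L M T^-3].
d (distance) has dimensions [L].

Left side: [I^-1 L^2 M T^-3]
Right side: [I^-1 L^2 M T^-3]

Both sides have the same dimensions, so the equation is dimensionally consistent.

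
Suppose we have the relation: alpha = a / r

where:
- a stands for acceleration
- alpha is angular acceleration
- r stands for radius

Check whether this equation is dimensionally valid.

Yes

a (acceleration) has dimensions [L T^-2].
alpha (angular acceleration) has dimensions [T^-2].
r (radius) has dimensions [L].

Left side: [T^-2]
Right side: [T^-2]

Both sides have the same dimensions, so the equation is dimensionally consistent.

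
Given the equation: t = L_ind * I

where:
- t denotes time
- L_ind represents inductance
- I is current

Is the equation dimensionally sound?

No

t (time) has dimensions [T].
L_ind (inductance) has dimensions [I^-2 L^2 M T^-2].
I (current) has dimensions [I].

Left side: [T]
Right side: [I^-1 L^2 M T^-2]

The two sides have different dimensions, so the equation is NOT dimensionally consistent.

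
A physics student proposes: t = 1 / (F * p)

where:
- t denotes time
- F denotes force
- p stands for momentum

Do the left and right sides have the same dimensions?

No

t (time) has dimensions [T].
F (force) has dimensions [L M T^-2].
p (momentum) has dimensions [L M T^-1].

Left side: [T]
Right side: [L^-2 M^-2 T^3]

The two sides have different dimensions, so the equation is NOT dimensionally consistent.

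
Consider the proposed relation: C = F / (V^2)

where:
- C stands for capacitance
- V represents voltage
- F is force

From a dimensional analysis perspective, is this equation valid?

No

C (capacitance) has dimensions [I^2 L^-2 M^-1 T^4].
V (voltage) has dimensions [I^-1 L^2 M T^-3].
F (force) has dimensions [L M T^-2].

Left side: [I^2 L^-2 M^-1 T^4]
Right side: [I^2 L^-3 M^-1 T^4]

The two sides have different dimensions, so the equation is NOT dimensionally consistent.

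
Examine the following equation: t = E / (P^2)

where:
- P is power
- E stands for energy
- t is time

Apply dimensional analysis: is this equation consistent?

No

P (power) has dimensions [L^2 M T^-3].
E (energy) has dimensions [L^2 M T^-2].
t (time) has dimensions [T].

Left side: [T]
Right side: [L^-2 M^-1 T^4]

The two sides have different dimensions, so the equation is NOT dimensionally consistent.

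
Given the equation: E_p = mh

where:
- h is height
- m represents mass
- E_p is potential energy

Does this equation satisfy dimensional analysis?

No

h (height) has dimensions [L].
m (mass) has dimensions [M].
E_p (potential energy) has dimensions [L^2 M T^-2].

Left side: [L^2 M T^-2]
Right side: [L M]

The two sides have different dimensions, so the equation is NOT dimensionally consistent.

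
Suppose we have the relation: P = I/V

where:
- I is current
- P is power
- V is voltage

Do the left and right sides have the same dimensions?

No

I (current) has dimensions [I].
P (power) has dimensions [L^2 M T^-3].
V (voltage) has dimensions [I^-1 L^2 M T^-3].

Left side: [L^2 M T^-3]
Right side: [I^2 L^-2 M^-1 T^3]

The two sides have different dimensions, so the equation is NOT dimensionally consistent.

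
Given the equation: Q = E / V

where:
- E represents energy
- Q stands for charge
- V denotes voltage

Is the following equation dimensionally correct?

Yes

E (energy) has dimensions [L^2 M T^-2].
Q (charge) has dimensions [I T].
V (voltage) has dimensions [I^-1 L^2 M T^-3].

Left side: [I T]
Right side: [I T]

Both sides have the same dimensions, so the equation is dimensionally consistent.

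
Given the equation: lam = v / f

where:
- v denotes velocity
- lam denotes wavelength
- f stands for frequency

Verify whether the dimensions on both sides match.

Yes

v (velocity) has dimensions [L T^-1].
lam (wavelength) has dimensions [L].
f (frequency) has dimensions [T^-1].

Left side: [L]
Right side: [L]

Both sides have the same dimensions, so the equation is dimensionally consistent.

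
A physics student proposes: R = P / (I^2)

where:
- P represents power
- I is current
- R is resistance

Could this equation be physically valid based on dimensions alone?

Yes

P (power) has dimensions [L^2 M T^-3].
I (current) has dimensions [I].
R (resistance) has dimensions [I^-2 L^2 M T^-3].

Left side: [I^-2 L^2 M T^-3]
Right side: [I^-2 L^2 M T^-3]

Both sides have the same dimensions, so the equation is dimensionally consistent.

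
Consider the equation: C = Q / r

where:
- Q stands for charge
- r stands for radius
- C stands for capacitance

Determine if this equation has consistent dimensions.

No

Q (charge) has dimensions [I T].
r (radius) has dimensions [L].
C (capacitance) has dimensions [I^2 L^-2 M^-1 T^4].

Left side: [I^2 L^-2 M^-1 T^4]
Right side: [I L^-1 T]

The two sides have different dimensions, so the equation is NOT dimensionally consistent.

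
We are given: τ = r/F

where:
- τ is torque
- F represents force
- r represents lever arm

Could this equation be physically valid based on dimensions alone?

No

τ (torque) has dimensions [L^2 M T^-2].
F (force) has dimensions [L M T^-2].
r (lever arm) has dimensions [L].

Left side: [L^2 M T^-2]
Right side: [M^-1 T^2]

The two sides have different dimensions, so the equation is NOT dimensionally consistent.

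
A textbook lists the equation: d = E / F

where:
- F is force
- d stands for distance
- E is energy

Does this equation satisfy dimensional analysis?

Yes

F (force) has dimensions [L M T^-2].
d (distance) has dimensions [L].
E (energy) has dimensions [L^2 M T^-2].

Left side: [L]
Right side: [L]

Both sides have the same dimensions, so the equation is dimensionally consistent.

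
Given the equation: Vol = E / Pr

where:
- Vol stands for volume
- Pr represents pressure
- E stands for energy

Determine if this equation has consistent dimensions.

Yes

Vol (volume) has dimensions [L^3].
Pr (pressure) has dimensions [L^-1 M T^-2].
E (energy) has dimensions [L^2 M T^-2].

Left side: [L^3]
Right side: [L^3]

Both sides have the same dimensions, so the equation is dimensionally consistent.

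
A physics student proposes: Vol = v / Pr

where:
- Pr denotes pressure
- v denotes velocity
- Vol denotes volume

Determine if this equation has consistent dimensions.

No

Pr (pressure) has dimensions [L^-1 M T^-2].
v (velocity) has dimensions [L T^-1].
Vol (volume) has dimensions [L^3].

Left side: [L^3]
Right side: [L^2 M^-1 T]

The two sides have different dimensions, so the equation is NOT dimensionally consistent.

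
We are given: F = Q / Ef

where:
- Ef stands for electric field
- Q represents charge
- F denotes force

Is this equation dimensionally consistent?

No

Ef (electric field) has dimensions [I^-1 L M T^-3].
Q (charge) has dimensions [I T].
F (force) has dimensions [L M T^-2].

Left side: [L M T^-2]
Right side: [I^2 L^-1 M^-1 T^4]

The two sides have different dimensions, so the equation is NOT dimensionally consistent.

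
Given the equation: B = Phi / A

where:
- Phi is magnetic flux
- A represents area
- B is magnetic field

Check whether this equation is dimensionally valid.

Yes

Phi (magnetic flux) has dimensions [I^-1 L^2 M T^-2].
A (area) has dimensions [L^2].
B (magnetic field) has dimensions [I^-1 M T^-2].

Left side: [I^-1 M T^-2]
Right side: [I^-1 M T^-2]

Both sides have the same dimensions, so the equation is dimensionally consistent.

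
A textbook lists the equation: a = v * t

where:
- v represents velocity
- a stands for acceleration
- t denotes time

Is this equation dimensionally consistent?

No

v (velocity) has dimensions [L T^-1].
a (acceleration) has dimensions [L T^-2].
t (time) has dimensions [T].

Left side: [L T^-2]
Right side: [L]

The two sides have different dimensions, so the equation is NOT dimensionally consistent.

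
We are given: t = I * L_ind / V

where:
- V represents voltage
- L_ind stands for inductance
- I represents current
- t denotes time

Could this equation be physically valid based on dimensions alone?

Yes

V (voltage) has dimensions [I^-1 L^2 M T^-3].
L_ind (inductance) has dimensions [I^-2 L^2 M T^-2].
I (current) has dimensions [I].
t (time) has dimensions [T].

Left side: [T]
Right side: [T]

Both sides have the same dimensions, so the equation is dimensionally consistent.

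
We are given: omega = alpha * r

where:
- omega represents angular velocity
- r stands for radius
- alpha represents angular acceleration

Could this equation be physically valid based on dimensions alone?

No

omega (angular velocity) has dimensions [T^-1].
r (radius) has dimensions [L].
alpha (angular acceleration) has dimensions [T^-2].

Left side: [T^-1]
Right side: [L T^-2]

The two sides have different dimensions, so the equation is NOT dimensionally consistent.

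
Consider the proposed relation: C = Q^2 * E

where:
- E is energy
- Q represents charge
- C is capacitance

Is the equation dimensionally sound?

No

E (energy) has dimensions [L^2 M T^-2].
Q (charge) has dimensions [I T].
C (capacitance) has dimensions [I^2 L^-2 M^-1 T^4].

Left side: [I^2 L^-2 M^-1 T^4]
Right side: [I^2 L^2 M]

The two sides have different dimensions, so the equation is NOT dimensionally consistent.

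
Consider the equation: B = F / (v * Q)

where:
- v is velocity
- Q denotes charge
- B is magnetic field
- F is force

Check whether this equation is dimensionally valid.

Yes

v (velocity) has dimensions [L T^-1].
Q (charge) has dimensions [I T].
B (magnetic field) has dimensions [I^-1 M T^-2].
F (force) has dimensions [L M T^-2].

Left side: [I^-1 M T^-2]
Right side: [I^-1 M T^-2]

Both sides have the same dimensions, so the equation is dimensionally consistent.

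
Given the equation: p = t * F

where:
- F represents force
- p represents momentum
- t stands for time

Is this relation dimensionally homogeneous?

Yes

F (force) has dimensions [L M T^-2].
p (momentum) has dimensions [L M T^-1].
t (time) has dimensions [T].

Left side: [L M T^-1]
Right side: [L M T^-1]

Both sides have the same dimensions, so the equation is dimensionally consistent.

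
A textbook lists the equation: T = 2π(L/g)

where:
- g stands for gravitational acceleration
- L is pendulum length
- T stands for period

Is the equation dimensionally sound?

No

g (gravitational acceleration) has dimensions [L T^-2].
L (pendulum length) has dimensions [L].
T (period) has dimensions [T].

Left side: [T]
Right side: [T^2]

The two sides have different dimensions, so the equation is NOT dimensionally consistent.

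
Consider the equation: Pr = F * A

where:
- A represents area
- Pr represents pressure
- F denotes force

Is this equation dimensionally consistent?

No

A (area) has dimensions [L^2].
Pr (pressure) has dimensions [L^-1 M T^-2].
F (force) has dimensions [L M T^-2].

Left side: [L^-1 M T^-2]
Right side: [L^3 M T^-2]

The two sides have different dimensions, so the equation is NOT dimensionally consistent.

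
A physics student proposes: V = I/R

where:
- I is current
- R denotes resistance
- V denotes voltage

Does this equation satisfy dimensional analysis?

No

I (current) has dimensions [I].
R (resistance) has dimensions [I^-2 L^2 M T^-3].
V (voltage) has dimensions [I^-1 L^2 M T^-3].

Left side: [I^-1 L^2 M T^-3]
Right side: [I^3 L^-2 M^-1 T^3]

The two sides have different dimensions, so the equation is NOT dimensionally consistent.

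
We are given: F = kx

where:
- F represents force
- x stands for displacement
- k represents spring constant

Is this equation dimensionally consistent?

Yes

F (force) has dimensions [L M T^-2].
x (displacement) has dimensions [L].
k (spring constant) has dimensions [M T^-2].

Left side: [L M T^-2]
Right side: [L M T^-2]

Both sides have the same dimensions, so the equation is dimensionally consistent.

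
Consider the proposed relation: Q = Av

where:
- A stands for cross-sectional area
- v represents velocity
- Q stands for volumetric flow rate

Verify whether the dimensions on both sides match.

Yes

A (cross-sectional area) has dimensions [L^2].
v (velocity) has dimensions [L T^-1].
Q (volumetric flow rate) has dimensions [L^3 T^-1].

Left side: [L^3 T^-1]
Right side: [L^3 T^-1]

Both sides have the same dimensions, so the equation is dimensionally consistent.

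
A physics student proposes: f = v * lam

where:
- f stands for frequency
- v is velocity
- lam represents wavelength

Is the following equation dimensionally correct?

No

f (frequency) has dimensions [T^-1].
v (velocity) has dimensions [L T^-1].
lam (wavelength) has dimensions [L].

Left side: [T^-1]
Right side: [L^2 T^-1]

The two sides have different dimensions, so the equation is NOT dimensionally consistent.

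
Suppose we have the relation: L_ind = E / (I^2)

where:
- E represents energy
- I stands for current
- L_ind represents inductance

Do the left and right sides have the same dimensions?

Yes

E (energy) has dimensions [L^2 M T^-2].
I (current) has dimensions [I].
L_ind (inductance) has dimensions [I^-2 L^2 M T^-2].

Left side: [I^-2 L^2 M T^-2]
Right side: [I^-2 L^2 M T^-2]

Both sides have the same dimensions, so the equation is dimensionally consistent.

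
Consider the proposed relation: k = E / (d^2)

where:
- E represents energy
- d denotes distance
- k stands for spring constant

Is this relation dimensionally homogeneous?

Yes

E (energy) has dimensions [L^2 M T^-2].
d (distance) has dimensions [L].
k (spring constant) has dimensions [M T^-2].

Left side: [M T^-2]
Right side: [M T^-2]

Both sides have the same dimensions, so the equation is dimensionally consistent.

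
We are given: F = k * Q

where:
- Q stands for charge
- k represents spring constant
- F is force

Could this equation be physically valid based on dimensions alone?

No

Q (charge) has dimensions [I T].
k (spring constant) has dimensions [M T^-2].
F (force) has dimensions [L M T^-2].

Left side: [L M T^-2]
Right side: [I M T^-1]

The two sides have different dimensions, so the equation is NOT dimensionally consistent.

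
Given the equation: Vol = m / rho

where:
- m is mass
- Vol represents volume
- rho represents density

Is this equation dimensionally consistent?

Yes

m (mass) has dimensions [M].
Vol (volume) has dimensions [L^3].
rho (density) has dimensions [L^-3 M].

Left side: [L^3]
Right side: [L^3]

Both sides have the same dimensions, so the equation is dimensionally consistent.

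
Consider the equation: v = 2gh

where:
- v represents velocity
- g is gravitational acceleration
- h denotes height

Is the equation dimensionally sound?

No

v (velocity) has dimensions [L T^-1].
g (gravitational acceleration) has dimensions [L T^-2].
h (height) has dimensions [L].

Left side: [L T^-1]
Right side: [L^2 T^-2]

The two sides have different dimensions, so the equation is NOT dimensionally consistent.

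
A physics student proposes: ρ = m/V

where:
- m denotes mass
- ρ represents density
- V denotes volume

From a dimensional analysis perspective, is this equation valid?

Yes

m (mass) has dimensions [M].
ρ (density) has dimensions [L^-3 M].
V (volume) has dimensions [L^3].

Left side: [L^-3 M]
Right side: [L^-3 M]

Both sides have the same dimensions, so the equation is dimensionally consistent.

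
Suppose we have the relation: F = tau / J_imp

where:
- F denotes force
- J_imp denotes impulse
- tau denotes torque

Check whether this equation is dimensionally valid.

No

F (force) has dimensions [L M T^-2].
J_imp (impulse) has dimensions [L M T^-1].
tau (torque) has dimensions [L^2 M T^-2].

Left side: [L M T^-2]
Right side: [L T^-1]

The two sides have different dimensions, so the equation is NOT dimensionally consistent.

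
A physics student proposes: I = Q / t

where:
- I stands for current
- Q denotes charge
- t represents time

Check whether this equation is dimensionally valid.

Yes

I (current) has dimensions [I].
Q (charge) has dimensions [I T].
t (time) has dimensions [T].

Left side: [I]
Right side: [I]

Both sides have the same dimensions, so the equation is dimensionally consistent.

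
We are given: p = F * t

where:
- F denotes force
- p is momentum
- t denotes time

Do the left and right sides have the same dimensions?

Yes

F (force) has dimensions [L M T^-2].
p (momentum) has dimensions [L M T^-1].
t (time) has dimensions [T].

Left side: [L M T^-1]
Right side: [L M T^-1]

Both sides have the same dimensions, so the equation is dimensionally consistent.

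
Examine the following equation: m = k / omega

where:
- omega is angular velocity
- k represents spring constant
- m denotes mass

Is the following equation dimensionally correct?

No

omega (angular velocity) has dimensions [T^-1].
k (spring constant) has dimensions [M T^-2].
m (mass) has dimensions [M].

Left side: [M]
Right side: [M T^-1]

The two sides have different dimensions, so the equation is NOT dimensionally consistent.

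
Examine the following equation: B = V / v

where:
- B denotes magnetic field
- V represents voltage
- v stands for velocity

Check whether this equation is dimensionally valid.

No

B (magnetic field) has dimensions [I^-1 M T^-2].
V (voltage) has dimensions [I^-1 L^2 M T^-3].
v (velocity) has dimensions [L T^-1].

Left side: [I^-1 M T^-2]
Right side: [I^-1 L M T^-2]

The two sides have different dimensions, so the equation is NOT dimensionally consistent.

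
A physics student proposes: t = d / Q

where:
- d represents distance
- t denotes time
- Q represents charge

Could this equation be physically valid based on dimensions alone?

No

d (distance) has dimensions [L].
t (time) has dimensions [T].
Q (charge) has dimensions [I T].

Left side: [T]
Right side: [I^-1 L T^-1]

The two sides have different dimensions, so the equation is NOT dimensionally consistent.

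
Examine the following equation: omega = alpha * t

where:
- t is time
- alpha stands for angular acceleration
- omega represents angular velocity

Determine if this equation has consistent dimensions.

Yes

t (time) has dimensions [T].
alpha (angular acceleration) has dimensions [T^-2].
omega (angular velocity) has dimensions [T^-1].

Left side: [T^-1]
Right side: [T^-1]

Both sides have the same dimensions, so the equation is dimensionally consistent.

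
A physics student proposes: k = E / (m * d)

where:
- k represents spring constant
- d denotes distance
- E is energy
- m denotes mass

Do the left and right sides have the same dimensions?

No

k (spring constant) has dimensions [M T^-2].
d (distance) has dimensions [L].
E (energy) has dimensions [L^2 M T^-2].
m (mass) has dimensions [M].

Left side: [M T^-2]
Right side: [L T^-2]

The two sides have different dimensions, so the equation is NOT dimensionally consistent.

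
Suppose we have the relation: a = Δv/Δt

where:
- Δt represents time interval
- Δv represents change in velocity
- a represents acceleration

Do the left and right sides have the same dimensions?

Yes

Δt (time interval) has dimensions [T].
Δv (change in velocity) has dimensions [L T^-1].
a (acceleration) has dimensions [L T^-2].

Left side: [L T^-2]
Right side: [L T^-2]

Both sides have the same dimensions, so the equation is dimensionally consistent.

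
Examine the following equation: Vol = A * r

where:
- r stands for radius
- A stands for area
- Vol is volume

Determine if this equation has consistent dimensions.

Yes

r (radius) has dimensions [L].
A (area) has dimensions [L^2].
Vol (volume) has dimensions [L^3].

Left side: [L^3]
Right side: [L^3]

Both sides have the same dimensions, so the equation is dimensionally consistent.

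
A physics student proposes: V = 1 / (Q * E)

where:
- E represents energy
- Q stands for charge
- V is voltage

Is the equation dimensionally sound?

No

E (energy) has dimensions [L^2 M T^-2].
Q (charge) has dimensions [I T].
V (voltage) has dimensions [I^-1 L^2 M T^-3].

Left side: [I^-1 L^2 M T^-3]
Right side: [I^-1 L^-2 M^-1 T]

The two sides have different dimensions, so the equation is NOT dimensionally consistent.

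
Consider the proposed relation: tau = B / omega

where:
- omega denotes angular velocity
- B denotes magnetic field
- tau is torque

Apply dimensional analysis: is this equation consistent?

No

omega (angular velocity) has dimensions [T^-1].
B (magnetic field) has dimensions [I^-1 M T^-2].
tau (torque) has dimensions [L^2 M T^-2].

Left side: [L^2 M T^-2]
Right side: [I^-1 M T^-1]

The two sides have different dimensions, so the equation is NOT dimensionally consistent.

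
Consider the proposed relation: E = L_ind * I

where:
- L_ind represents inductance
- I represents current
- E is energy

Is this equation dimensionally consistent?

No

L_ind (inductance) has dimensions [I^-2 L^2 M T^-2].
I (current) has dimensions [I].
E (energy) has dimensions [L^2 M T^-2].

Left side: [L^2 M T^-2]
Right side: [I^-1 L^2 M T^-2]

The two sides have different dimensions, so the equation is NOT dimensionally consistent.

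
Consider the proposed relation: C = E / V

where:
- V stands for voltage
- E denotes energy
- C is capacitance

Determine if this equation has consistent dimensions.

No

V (voltage) has dimensions [I^-1 L^2 M T^-3].
E (energy) has dimensions [L^2 M T^-2].
C (capacitance) has dimensions [I^2 L^-2 M^-1 T^4].

Left side: [I^2 L^-2 M^-1 T^4]
Right side: [I T]

The two sides have different dimensions, so the equation is NOT dimensionally consistent.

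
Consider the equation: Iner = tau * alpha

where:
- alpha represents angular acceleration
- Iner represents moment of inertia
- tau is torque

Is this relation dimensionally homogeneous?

No

alpha (angular acceleration) has dimensions [T^-2].
Iner (moment of inertia) has dimensions [L^2 M].
tau (torque) has dimensions [L^2 M T^-2].

Left side: [L^2 M]
Right side: [L^2 M T^-4]

The two sides have different dimensions, so the equation is NOT dimensionally consistent.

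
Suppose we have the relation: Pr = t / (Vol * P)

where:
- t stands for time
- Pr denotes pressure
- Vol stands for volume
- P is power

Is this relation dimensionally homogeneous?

No

t (time) has dimensions [T].
Pr (pressure) has dimensions [L^-1 M T^-2].
Vol (volume) has dimensions [L^3].
P (power) has dimensions [L^2 M T^-3].

Left side: [L^-1 M T^-2]
Right side: [L^-5 M^-1 T^4]

The two sides have different dimensions, so the equation is NOT dimensionally consistent.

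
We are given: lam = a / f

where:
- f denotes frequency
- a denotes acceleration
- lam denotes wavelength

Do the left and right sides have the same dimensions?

No

f (frequency) has dimensions [T^-1].
a (acceleration) has dimensions [L T^-2].
lam (wavelength) has dimensions [L].

Left side: [L]
Right side: [L T^-1]

The two sides have different dimensions, so the equation is NOT dimensionally consistent.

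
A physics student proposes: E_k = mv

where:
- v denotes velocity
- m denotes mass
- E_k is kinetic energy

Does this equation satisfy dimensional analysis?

No

v (velocity) has dimensions [L T^-1].
m (mass) has dimensions [M].
E_k (kinetic energy) has dimensions [L^2 M T^-2].

Left side: [L^2 M T^-2]
Right side: [L M T^-1]

The two sides have different dimensions, so the equation is NOT dimensionally consistent.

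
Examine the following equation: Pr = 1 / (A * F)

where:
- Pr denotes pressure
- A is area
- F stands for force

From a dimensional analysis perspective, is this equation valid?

No

Pr (pressure) has dimensions [L^-1 M T^-2].
A (area) has dimensions [L^2].
F (force) has dimensions [L M T^-2].

Left side: [L^-1 M T^-2]
Right side: [L^-3 M^-1 T^2]

The two sides have different dimensions, so the equation is NOT dimensionally consistent.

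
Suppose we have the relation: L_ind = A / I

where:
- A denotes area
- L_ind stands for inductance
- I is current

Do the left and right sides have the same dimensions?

No

A (area) has dimensions [L^2].
L_ind (inductance) has dimensions [I^-2 L^2 M T^-2].
I (current) has dimensions [I].

Left side: [I^-2 L^2 M T^-2]
Right side: [I^-1 L^2]

The two sides have different dimensions, so the equation is NOT dimensionally consistent.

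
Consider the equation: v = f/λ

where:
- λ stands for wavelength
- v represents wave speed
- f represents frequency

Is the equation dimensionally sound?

No

λ (wavelength) has dimensions [L].
v (wave speed) has dimensions [L T^-1].
f (frequency) has dimensions [T^-1].

Left side: [L T^-1]
Right side: [L^-1 T^-1]

The two sides have different dimensions, so the equation is NOT dimensionally consistent.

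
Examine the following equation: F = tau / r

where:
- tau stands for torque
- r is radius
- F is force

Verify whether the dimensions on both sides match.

Yes

tau (torque) has dimensions [L^2 M T^-2].
r (radius) has dimensions [L].
F (force) has dimensions [L M T^-2].

Left side: [L M T^-2]
Right side: [L M T^-2]

Both sides have the same dimensions, so the equation is dimensionally consistent.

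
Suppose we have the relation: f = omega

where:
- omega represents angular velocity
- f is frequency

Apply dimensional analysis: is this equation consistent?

Yes

omega (angular velocity) has dimensions [T^-1].
f (frequency) has dimensions [T^-1].

Left side: [T^-1]
Right side: [T^-1]

Both sides have the same dimensions, so the equation is dimensionally consistent.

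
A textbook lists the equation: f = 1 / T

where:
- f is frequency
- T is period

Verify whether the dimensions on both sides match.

Yes

f (frequency) has dimensions [T^-1].
T (period) has dimensions [T].

Left side: [T^-1]
Right side: [T^-1]

Both sides have the same dimensions, so the equation is dimensionally consistent.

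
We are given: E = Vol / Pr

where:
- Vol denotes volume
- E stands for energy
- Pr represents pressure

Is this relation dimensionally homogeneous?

No

Vol (volume) has dimensions [L^3].
E (energy) has dimensions [L^2 M T^-2].
Pr (pressure) has dimensions [L^-1 M T^-2].

Left side: [L^2 M T^-2]
Right side: [L^4 M^-1 T^2]

The two sides have different dimensions, so the equation is NOT dimensionally consistent.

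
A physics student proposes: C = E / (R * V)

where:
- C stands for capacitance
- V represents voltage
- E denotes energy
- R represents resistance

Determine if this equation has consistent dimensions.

No

C (capacitance) has dimensions [I^2 L^-2 M^-1 T^4].
V (voltage) has dimensions [I^-1 L^2 M T^-3].
E (energy) has dimensions [L^2 M T^-2].
R (resistance) has dimensions [I^-2 L^2 M T^-3].

Left side: [I^2 L^-2 M^-1 T^4]
Right side: [I^3 L^-2 M^-1 T^4]

The two sides have different dimensions, so the equation is NOT dimensionally consistent.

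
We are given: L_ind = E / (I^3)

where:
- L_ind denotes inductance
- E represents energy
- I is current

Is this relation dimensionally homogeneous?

No

L_ind (inductance) has dimensions [I^-2 L^2 M T^-2].
E (energy) has dimensions [L^2 M T^-2].
I (current) has dimensions [I].

Left side: [I^-2 L^2 M T^-2]
Right side: [I^-3 L^2 M T^-2]

The two sides have different dimensions, so the equation is NOT dimensionally consistent.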